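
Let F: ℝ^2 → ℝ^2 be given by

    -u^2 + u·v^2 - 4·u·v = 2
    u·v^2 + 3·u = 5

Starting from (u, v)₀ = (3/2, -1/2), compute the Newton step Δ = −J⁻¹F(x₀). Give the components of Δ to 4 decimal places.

At (3/2, -1/2): F = (-0.8750, -0.1250).
Jacobian J = [[-2·u + v^2 - 4·v, 2·u·v - 4·u], [v^2 + 3, 2·u·v]].
At the point, J = [[-0.7500, -7.5000], [3.2500, -1.5000]] (det J = 25.5000).
Solving J·Δ = −F gives Δ = (-0.0147, -0.1152).

(-0.0147, -0.1152)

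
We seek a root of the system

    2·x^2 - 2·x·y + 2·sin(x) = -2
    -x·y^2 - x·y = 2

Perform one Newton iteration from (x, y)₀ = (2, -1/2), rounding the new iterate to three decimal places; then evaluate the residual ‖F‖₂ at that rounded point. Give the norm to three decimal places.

1976.565

At (2, -1/2): F = (13.81859, -1.500).
Jacobian J = [[4·x - 2·y + 2·cos(x), -2·x], [-y^2 - y, -2·x·y - x]].
At the point, J = [[8.16771, -4.000], [0.250, 0.000]] (det J = 1.000).
Solving J·Δ = −F gives Δ = (6.000, 15.706).
Then the next iterate is (x, y)₁ = (8.000, 15.206).
Re-evaluating at (8.000, 15.206): F = (-111.31728, -1973.42749), so ‖F‖₂ = 1976.565.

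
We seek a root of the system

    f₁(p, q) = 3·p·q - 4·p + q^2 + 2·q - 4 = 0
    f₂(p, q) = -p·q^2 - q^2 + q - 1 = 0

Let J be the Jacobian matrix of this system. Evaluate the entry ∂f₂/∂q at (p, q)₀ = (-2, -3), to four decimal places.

-5.0000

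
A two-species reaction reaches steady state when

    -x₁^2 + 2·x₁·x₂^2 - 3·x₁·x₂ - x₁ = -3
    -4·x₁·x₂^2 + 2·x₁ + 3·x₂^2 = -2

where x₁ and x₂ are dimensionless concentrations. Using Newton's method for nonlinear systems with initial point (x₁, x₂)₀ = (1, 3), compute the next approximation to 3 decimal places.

(1.056, 1.852)

At (1, 3): F = (10.000, -5.000).
Jacobian J = [[-2·x₁ + 2·x₂^2 - 3·x₂ - 1, 4·x₁·x₂ - 3·x₁], [-4·x₂^2 + 2, -8·x₁·x₂ + 6·x₂]].
At the point, J = [[6.000, 9.000], [-34.000, -6.000]] (det J = 270.000).
Solving J·Δ = −F gives Δ = (0.056, -1.148).
Then the next iterate is (x₁, x₂)₁ = (1.056, 1.852).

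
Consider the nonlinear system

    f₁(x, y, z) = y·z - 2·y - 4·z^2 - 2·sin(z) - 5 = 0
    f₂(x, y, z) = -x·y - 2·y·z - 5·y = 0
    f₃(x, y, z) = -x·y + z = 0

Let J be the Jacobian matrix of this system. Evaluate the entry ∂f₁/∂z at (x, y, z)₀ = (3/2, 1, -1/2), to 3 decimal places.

3.245

∂f₁/∂z = y - 8·z - 2·cos(z).
At (3/2, 1, -1/2) this is 3.245.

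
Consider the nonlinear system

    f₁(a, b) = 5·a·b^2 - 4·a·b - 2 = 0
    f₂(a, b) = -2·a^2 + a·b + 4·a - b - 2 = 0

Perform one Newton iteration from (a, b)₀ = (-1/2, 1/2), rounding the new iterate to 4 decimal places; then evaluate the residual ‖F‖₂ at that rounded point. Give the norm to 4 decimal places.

25.2479

At (-1/2, 1/2): F = (-1.6250, -5.2500).
Jacobian J = [[5·b^2 - 4·b, 10·a·b - 4·a], [-4·a + b + 4, a - 1]].
At the point, J = [[-0.7500, -0.5000], [6.5000, -1.5000]] (det J = 4.3750).
Solving J·Δ = −F gives Δ = (0.0429, -3.3143).
Then the next iterate is (a, b)₁ = (-0.4571, -2.8143).
Re-evaluating at (-0.4571, -2.8143): F = (-25.247476, -0.145564), so ‖F‖₂ = 25.2479.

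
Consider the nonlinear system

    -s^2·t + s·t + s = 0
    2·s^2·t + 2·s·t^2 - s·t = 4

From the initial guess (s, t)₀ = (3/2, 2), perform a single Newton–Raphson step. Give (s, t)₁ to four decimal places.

At (3/2, 2): F = (0.0000, 14.0000).
Jacobian J = [[-2·s·t + t + 1, -s^2 + s], [4·s·t + 2·t^2 - t, 2·s^2 + 4·s·t - s]].
At the point, J = [[-3.0000, -0.7500], [18.0000, 15.0000]] (det J = -31.5000).
Solving J·Δ = −F gives Δ = (0.3333, -1.3333).
Then the next iterate is (s, t)₁ = (1.8333, 0.6667).

(1.8333, 0.6667)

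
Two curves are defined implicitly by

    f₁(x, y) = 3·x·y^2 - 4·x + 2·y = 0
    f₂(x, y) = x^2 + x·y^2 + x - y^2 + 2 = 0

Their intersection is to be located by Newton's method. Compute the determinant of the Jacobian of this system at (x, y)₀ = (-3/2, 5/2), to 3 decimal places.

J = [[3·y^2 - 4, 6·x·y + 2], [2·x + y^2 + 1, 2·x·y - 2·y]].
At the point, J = [[14.750, -20.500], [4.250, -12.500]].
det J = -97.250.

-97.250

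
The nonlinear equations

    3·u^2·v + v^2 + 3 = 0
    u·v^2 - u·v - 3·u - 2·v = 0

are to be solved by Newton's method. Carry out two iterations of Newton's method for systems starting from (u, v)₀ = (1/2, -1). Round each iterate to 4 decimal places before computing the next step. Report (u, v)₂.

(1.2379, -0.8628)

At (1/2, -1): F = (3.2500, 1.5000).
Jacobian J = [[6·u·v, 3·u^2 + 2·v], [v^2 - v - 3, 2·u·v - u - 2]].
At the point, J = [[-3.0000, -1.2500], [-1.0000, -3.5000]] (det J = 9.2500).
Solving J·Δ = −F gives Δ = (1.0270, 0.1351).
Then the next iterate is (u, v)₁ = (1.5270, -0.8649).
Round to (1.5270, -0.8649) and repeat: F = (-2.302085, -0.388222), J = [[-7.924214, 5.265387], [-1.387048, -6.168405]].
Δ = (-0.2891, 0.0021), so (u, v)₂ = (1.2379, -0.8628).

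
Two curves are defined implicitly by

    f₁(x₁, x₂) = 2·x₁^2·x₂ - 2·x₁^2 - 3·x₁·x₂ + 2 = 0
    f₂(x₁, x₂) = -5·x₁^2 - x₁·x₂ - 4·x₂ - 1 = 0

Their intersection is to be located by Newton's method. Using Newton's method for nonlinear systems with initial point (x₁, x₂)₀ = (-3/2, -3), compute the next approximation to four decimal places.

At (-3/2, -3): F = (-29.5000, -4.7500).
Jacobian J = [[4·x₁·x₂ - 4·x₁ - 3·x₂, 2·x₁^2 - 3·x₁], [-10·x₁ - x₂, -x₁ - 4]].
At the point, J = [[33.0000, 9.0000], [18.0000, -2.5000]] (det J = -244.5000).
Solving J·Δ = −F gives Δ = (0.4765, 1.5307).
Then the next iterate is (x₁, x₂)₁ = (-1.0235, -1.4693).

(-1.0235, -1.4693)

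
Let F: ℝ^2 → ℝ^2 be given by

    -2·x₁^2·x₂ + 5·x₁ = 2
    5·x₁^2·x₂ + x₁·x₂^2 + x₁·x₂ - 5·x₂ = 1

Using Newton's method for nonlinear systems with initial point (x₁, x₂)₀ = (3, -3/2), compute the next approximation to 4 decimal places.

At (3, -3/2): F = (40.0000, -58.7500).
Jacobian J = [[-4·x₁·x₂ + 5, -2·x₁^2], [10·x₁·x₂ + x₂^2 + x₂, 5·x₁^2 + 2·x₁·x₂ + x₁ - 5]].
At the point, J = [[23.0000, -18.0000], [-44.2500, 34.0000]] (det J = -14.5000).
Solving J·Δ = −F gives Δ = (20.8621, 28.8793).
Then the next iterate is (x₁, x₂)₁ = (23.8621, 27.3793).

(23.8621, 27.3793)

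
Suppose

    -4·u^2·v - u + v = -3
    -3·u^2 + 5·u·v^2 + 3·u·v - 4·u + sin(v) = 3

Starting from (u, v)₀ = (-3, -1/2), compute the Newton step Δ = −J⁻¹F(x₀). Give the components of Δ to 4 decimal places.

(1.1712, 0.2364)

At (-3, -1/2): F = (23.5000, -17.729426).
Jacobian J = [[-8·u·v - 1, -4·u^2 + 1], [-6·u + 5·v^2 + 3·v - 4, 10·u·v + 3·u + cos(v)]].
At the point, J = [[-13.0000, -35.0000], [13.7500, 6.877583]] (det J = 391.841427).
Solving J·Δ = −F gives Δ = (1.1712, 0.2364).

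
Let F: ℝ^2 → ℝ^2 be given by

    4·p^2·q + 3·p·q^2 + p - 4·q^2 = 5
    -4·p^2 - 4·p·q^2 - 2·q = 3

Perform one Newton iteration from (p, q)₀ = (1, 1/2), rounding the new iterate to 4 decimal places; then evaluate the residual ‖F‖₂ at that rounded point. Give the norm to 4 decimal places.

At (1, 1/2): F = (-2.2500, -9.0000).
Jacobian J = [[8·p·q + 3·q^2 + 1, 4·p^2 + 6·p·q - 8·q], [-8·p - 4·q^2, -8·p·q - 2]].
At the point, J = [[5.7500, 3.0000], [-9.0000, -6.0000]] (det J = -7.5000).
Solving J·Δ = −F gives Δ = (5.4000, -9.6000).
Then the next iterate is (p, q)₁ = (6.4000, -9.1000).
Re-evaluating at (6.4000, -9.1000): F = (-230.8320, -2268.5760), so ‖F‖₂ = 2280.2896.

2280.2896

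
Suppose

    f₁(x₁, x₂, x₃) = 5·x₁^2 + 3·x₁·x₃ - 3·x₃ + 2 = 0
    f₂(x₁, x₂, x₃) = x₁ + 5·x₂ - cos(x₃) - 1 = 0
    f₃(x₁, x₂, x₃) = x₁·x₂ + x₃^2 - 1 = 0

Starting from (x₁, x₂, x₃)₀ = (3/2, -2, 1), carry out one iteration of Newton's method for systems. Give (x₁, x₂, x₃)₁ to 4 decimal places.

(0.7621, 0.3203, 0.0219)

At (3/2, -2, 1): F = (14.7500, -10.040302, -3.0000).
Jacobian J = [[10·x₁ + 3·x₃, 0, 3·x₁ - 3], [1, 5, sin(x₃)], [x₂, x₁, 2·x₃]].
At the point, J = [[18.0000, 0.0000, 1.5000], [1.0000, 5.0000, 0.841471], [-2.0000, 1.5000, 2.0000]] (det J = 174.530283).
Solving J·Δ = −F gives Δ = (-0.7379, 2.3203, -0.9781).
Then the next iterate is (x₁, x₂, x₃)₁ = (0.7621, 0.3203, 0.0219).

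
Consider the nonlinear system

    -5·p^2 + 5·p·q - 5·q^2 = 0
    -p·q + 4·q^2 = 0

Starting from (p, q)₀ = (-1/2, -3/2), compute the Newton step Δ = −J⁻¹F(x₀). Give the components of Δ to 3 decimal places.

At (-1/2, -3/2): F = (-8.750, 8.250).
Jacobian J = [[-10·p + 5·q, 5·p - 10·q], [-q, -p + 8·q]].
At the point, J = [[-2.500, 12.500], [1.500, -11.500]] (det J = 10.000).
Solving J·Δ = −F gives Δ = (0.250, 0.750).

(0.250, 0.750)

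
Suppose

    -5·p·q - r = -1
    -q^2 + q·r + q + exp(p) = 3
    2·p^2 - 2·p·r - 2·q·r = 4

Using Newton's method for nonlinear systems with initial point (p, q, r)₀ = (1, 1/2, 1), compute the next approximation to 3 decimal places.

At (1, 1/2, 1): F = (-2.500, 0.46828, -5.000).
Jacobian J = [[-5·q, -5·p, -1], [exp(p), -2·q + r + 1, q], [4·p - 2·r, -2·r, -2·p - 2·q]].
At the point, J = [[-2.500, -5.000, -1.000], [2.71828, 1.000, 0.500], [2.000, -2.000, -3.000]] (det J = -33.33766).
Solving J·Δ = −F gives Δ = (0.192, -0.333, -1.317).
Then the next iterate is (p, q, r)₁ = (1.192, 0.167, -0.317).

(1.192, 0.167, -0.317)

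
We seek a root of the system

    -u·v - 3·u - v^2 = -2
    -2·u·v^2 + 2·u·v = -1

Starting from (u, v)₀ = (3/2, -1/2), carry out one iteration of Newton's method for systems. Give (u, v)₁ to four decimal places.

At (3/2, -1/2): F = (-2.0000, -1.2500).
Jacobian J = [[-v - 3, -u - 2·v], [-2·v^2 + 2·v, -4·u·v + 2·u]].
At the point, J = [[-2.5000, -0.5000], [-1.5000, 6.0000]] (det J = -15.7500).
Solving J·Δ = −F gives Δ = (-0.8016, 0.0079).
Then the next iterate is (u, v)₁ = (0.6984, -0.4921).

(0.6984, -0.4921)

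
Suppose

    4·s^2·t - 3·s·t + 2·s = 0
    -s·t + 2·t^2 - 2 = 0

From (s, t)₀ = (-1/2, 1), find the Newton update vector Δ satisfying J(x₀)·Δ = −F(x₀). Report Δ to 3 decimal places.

At (-1/2, 1): F = (1.500, 0.500).
Jacobian J = [[8·s·t - 3·t + 2, 4·s^2 - 3·s], [-t, -s + 4·t]].
At the point, J = [[-5.000, 2.500], [-1.000, 4.500]] (det J = -20.000).
Solving J·Δ = −F gives Δ = (0.275, -0.050).

(0.275, -0.050)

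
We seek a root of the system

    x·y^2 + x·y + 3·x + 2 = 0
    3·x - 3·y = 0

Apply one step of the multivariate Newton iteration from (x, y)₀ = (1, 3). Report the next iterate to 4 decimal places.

(0.8636, 0.8636)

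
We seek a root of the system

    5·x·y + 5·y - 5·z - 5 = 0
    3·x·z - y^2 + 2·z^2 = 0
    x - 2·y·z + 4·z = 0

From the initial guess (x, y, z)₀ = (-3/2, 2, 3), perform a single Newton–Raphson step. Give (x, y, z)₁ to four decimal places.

(0.0440, 2.0073, 1.0844)

At (-3/2, 2, 3): F = (-25.0000, 0.5000, -1.5000).
Jacobian J = [[5·y, 5·x + 5, -5], [3·z, -2·y, 3·x + 4·z], [1, -2·z, -2·y + 4]].
At the point, J = [[10.0000, -2.5000, -5.0000], [9.0000, -4.0000, 7.5000], [1.0000, -6.0000, 0.0000]] (det J = 681.2500).
Solving J·Δ = −F gives Δ = (1.5440, 0.0073, -1.9156).
Then the next iterate is (x, y, z)₁ = (0.0440, 2.0073, 1.0844).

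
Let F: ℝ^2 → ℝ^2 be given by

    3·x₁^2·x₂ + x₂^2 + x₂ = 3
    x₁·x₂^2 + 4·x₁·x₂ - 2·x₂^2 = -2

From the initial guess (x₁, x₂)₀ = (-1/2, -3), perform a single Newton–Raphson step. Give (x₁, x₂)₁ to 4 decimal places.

At (-1/2, -3): F = (0.7500, -14.5000).
Jacobian J = [[6·x₁·x₂, 3·x₁^2 + 2·x₂ + 1], [x₂^2 + 4·x₂, 2·x₁·x₂ + 4·x₁ - 4·x₂]].
At the point, J = [[9.0000, -4.2500], [-3.0000, 13.0000]] (det J = 104.2500).
Solving J·Δ = −F gives Δ = (0.4976, 1.2302).
Then the next iterate is (x₁, x₂)₁ = (-0.0024, -1.7698).

(-0.0024, -1.7698)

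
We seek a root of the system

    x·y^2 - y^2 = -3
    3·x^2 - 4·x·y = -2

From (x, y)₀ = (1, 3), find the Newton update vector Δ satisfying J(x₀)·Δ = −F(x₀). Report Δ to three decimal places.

At (1, 3): F = (3.000, -7.000).
Jacobian J = [[y^2, 2·x·y - 2·y], [6·x - 4·y, -4·x]].
At the point, J = [[9.000, 0.000], [-6.000, -4.000]] (det J = -36.000).
Solving J·Δ = −F gives Δ = (-0.333, -1.250).

(-0.333, -1.250)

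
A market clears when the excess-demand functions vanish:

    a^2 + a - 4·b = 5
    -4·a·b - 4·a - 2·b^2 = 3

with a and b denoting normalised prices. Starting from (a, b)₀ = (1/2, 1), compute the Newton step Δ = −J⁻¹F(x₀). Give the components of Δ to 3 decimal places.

(0.307, -1.909)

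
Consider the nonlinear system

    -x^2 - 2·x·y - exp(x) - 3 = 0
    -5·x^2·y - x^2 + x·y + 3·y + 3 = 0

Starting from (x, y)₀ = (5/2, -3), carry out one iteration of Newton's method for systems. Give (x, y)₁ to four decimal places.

At (5/2, -3): F = (-6.432494, 74.0000).
Jacobian J = [[-2·x - 2·y - exp(x), -2·x], [-10·x·y - 2·x + y, -5·x^2 + x + 3]].
At the point, J = [[-11.182494, -5.0000], [67.0000, -25.7500]] (det J = 622.949219).
Solving J·Δ = −F gives Δ = (-0.8598, 0.6365).
Then the next iterate is (x, y)₁ = (1.6402, -2.3635).

(1.6402, -2.3635)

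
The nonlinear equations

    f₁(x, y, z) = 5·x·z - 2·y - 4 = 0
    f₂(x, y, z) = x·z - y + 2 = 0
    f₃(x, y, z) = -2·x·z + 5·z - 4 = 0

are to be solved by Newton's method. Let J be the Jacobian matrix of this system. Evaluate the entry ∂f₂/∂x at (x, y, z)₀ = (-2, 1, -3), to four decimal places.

∂f₂/∂x = z.
At (-2, 1, -3) this is -3.0000.

-3.0000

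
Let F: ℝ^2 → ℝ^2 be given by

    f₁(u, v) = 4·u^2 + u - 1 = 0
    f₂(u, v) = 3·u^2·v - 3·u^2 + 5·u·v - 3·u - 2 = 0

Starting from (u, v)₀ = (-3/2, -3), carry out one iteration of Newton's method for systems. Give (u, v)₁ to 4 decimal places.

At (-3/2, -3): F = (6.5000, -2.0000).
Jacobian J = [[8·u + 1, 0], [6·u·v - 6·u + 5·v - 3, 3·u^2 + 5·u]].
At the point, J = [[-11.0000, 0.0000], [18.0000, -0.7500]] (det J = 8.2500).
Solving J·Δ = −F gives Δ = (0.5909, 11.5152).
Then the next iterate is (u, v)₁ = (-0.9091, 8.5152).

(-0.9091, 8.5152)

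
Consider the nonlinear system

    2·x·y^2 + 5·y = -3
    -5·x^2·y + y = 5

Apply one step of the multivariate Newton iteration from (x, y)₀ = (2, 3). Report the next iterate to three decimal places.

At (2, 3): F = (54.000, -62.000).
Jacobian J = [[2·y^2, 4·x·y + 5], [-10·x·y, -5·x^2 + 1]].
At the point, J = [[18.000, 29.000], [-60.000, -19.000]] (det J = 1398.000).
Solving J·Δ = −F gives Δ = (-0.552, -1.519).
Then the next iterate is (x, y)₁ = (1.448, 1.481).

(1.448, 1.481)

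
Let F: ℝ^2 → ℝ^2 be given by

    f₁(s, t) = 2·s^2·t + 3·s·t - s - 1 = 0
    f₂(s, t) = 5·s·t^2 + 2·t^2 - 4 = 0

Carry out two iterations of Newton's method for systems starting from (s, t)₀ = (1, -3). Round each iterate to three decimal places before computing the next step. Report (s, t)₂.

(0.025, -1.867)

At (1, -3): F = (-17.000, 59.000).
Jacobian J = [[4·s·t + 3·t - 1, 2·s^2 + 3·s], [5·t^2, 10·s·t + 4·t]].
At the point, J = [[-22.000, 5.000], [45.000, -42.000]] (det J = 699.000).
Solving J·Δ = −F gives Δ = (-0.599, 0.763).
Then the next iterate is (s, t)₁ = (0.401, -2.237).
Round to (0.401, -2.237) and repeat: F = (-4.81153, 16.04170), J = [[-11.29915, 1.52460], [25.02085, -17.91837]].
Δ = (-0.376, 0.370), so (s, t)₂ = (0.025, -1.867).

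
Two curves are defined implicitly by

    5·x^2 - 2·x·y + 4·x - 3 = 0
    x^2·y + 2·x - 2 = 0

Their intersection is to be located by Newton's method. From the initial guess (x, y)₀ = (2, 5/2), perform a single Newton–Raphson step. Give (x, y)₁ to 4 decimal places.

At (2, 5/2): F = (15.0000, 12.0000).
Jacobian J = [[10·x - 2·y + 4, -2·x], [2·x·y + 2, x^2]].
At the point, J = [[19.0000, -4.0000], [12.0000, 4.0000]] (det J = 124.0000).
Solving J·Δ = −F gives Δ = (-0.8710, -0.3871).
Then the next iterate is (x, y)₁ = (1.1290, 2.1129).

(1.1290, 2.1129)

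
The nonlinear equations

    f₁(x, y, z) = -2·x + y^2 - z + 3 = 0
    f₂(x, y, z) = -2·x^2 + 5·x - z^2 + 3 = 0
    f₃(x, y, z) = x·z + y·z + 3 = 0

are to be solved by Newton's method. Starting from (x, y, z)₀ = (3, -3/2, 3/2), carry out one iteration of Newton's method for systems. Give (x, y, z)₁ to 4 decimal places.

(4.8409, -1.7955, -3.5455)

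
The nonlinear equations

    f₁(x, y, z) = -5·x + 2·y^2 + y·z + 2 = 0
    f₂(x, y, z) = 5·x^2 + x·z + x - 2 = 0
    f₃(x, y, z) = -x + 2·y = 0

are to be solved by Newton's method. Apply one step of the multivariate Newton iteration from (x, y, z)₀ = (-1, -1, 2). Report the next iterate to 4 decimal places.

At (-1, -1, 2): F = (7.0000, 0.0000, -1.0000).
Jacobian J = [[-5, 4·y + z, y], [10·x + z + 1, 0, x], [-1, 2, 0]].
At the point, J = [[-5.0000, -2.0000, -1.0000], [-7.0000, 0.0000, -1.0000], [-1.0000, 2.0000, 0.0000]] (det J = 2.0000).
Solving J·Δ = −F gives Δ = (-6.0000, -2.5000, 42.0000).
Then the next iterate is (x, y, z)₁ = (-7.0000, -3.5000, 44.0000).

(-7.0000, -3.5000, 44.0000)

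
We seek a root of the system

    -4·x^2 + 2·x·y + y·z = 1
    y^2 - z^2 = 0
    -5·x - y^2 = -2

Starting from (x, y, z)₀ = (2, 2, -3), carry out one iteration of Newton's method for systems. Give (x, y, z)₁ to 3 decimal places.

(0.935, 0.331, -1.054)

At (2, 2, -3): F = (-15.000, -5.000, -12.000).
Jacobian J = [[-8·x + 2·y, 2·x + z, y], [0, 2·y, -2·z], [-5, -2·y, 0]].
At the point, J = [[-12.000, 1.000, 2.000], [0.000, 4.000, 6.000], [-5.000, -4.000, 0.000]] (det J = -278.000).
Solving J·Δ = −F gives Δ = (-1.065, -1.669, 1.946).
Then the next iterate is (x, y, z)₁ = (0.935, 0.331, -1.054).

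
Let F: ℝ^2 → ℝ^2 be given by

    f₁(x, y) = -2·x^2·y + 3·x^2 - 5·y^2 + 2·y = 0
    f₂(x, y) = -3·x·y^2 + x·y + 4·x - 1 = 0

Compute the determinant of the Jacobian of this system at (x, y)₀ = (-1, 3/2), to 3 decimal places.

-18.750

J = [[-4·x·y + 6·x, -2·x^2 - 10·y + 2], [-3·y^2 + y + 4, -6·x·y + x]].
At the point, J = [[0.000, -15.000], [-1.250, 8.000]].
det J = -18.750.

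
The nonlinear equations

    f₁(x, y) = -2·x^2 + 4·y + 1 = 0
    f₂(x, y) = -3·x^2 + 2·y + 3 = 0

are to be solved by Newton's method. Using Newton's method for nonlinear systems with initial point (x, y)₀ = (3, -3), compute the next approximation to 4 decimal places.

At (3, -3): F = (-29.0000, -30.0000).
Jacobian J = [[-4·x, 4], [-6·x, 2]].
At the point, J = [[-12.0000, 4.0000], [-18.0000, 2.0000]] (det J = 48.0000).
Solving J·Δ = −F gives Δ = (-1.2917, 3.3750).
Then the next iterate is (x, y)₁ = (1.7083, 0.3750).

(1.7083, 0.3750)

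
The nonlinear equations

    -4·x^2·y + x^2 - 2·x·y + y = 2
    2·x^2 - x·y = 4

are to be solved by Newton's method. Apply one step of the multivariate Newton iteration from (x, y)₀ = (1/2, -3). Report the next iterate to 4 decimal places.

(-0.0833, -12.8333)

At (1/2, -3): F = (1.2500, -2.0000).
Jacobian J = [[-8·x·y + 2·x - 2·y, -4·x^2 - 2·x + 1], [4·x - y, -x]].
At the point, J = [[19.0000, -1.0000], [5.0000, -0.5000]] (det J = -4.5000).
Solving J·Δ = −F gives Δ = (-0.5833, -9.8333).
Then the next iterate is (x, y)₁ = (-0.0833, -12.8333).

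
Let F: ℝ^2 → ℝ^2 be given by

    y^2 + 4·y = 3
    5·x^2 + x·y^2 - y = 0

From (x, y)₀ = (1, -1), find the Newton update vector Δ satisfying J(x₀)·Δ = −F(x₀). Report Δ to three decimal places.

At (1, -1): F = (-6.000, 7.000).
Jacobian J = [[0, 2·y + 4], [10·x + y^2, 2·x·y - 1]].
At the point, J = [[0.000, 2.000], [11.000, -3.000]] (det J = -22.000).
Solving J·Δ = −F gives Δ = (0.182, 3.000).

(0.182, 3.000)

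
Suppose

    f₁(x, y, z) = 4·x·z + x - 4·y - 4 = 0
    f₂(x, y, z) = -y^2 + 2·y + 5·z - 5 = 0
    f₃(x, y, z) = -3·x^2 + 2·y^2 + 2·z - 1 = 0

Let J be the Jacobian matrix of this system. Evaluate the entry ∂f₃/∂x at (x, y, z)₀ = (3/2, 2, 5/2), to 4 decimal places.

∂f₃/∂x = -6·x.
At (3/2, 2, 5/2) this is -9.0000.

-9.0000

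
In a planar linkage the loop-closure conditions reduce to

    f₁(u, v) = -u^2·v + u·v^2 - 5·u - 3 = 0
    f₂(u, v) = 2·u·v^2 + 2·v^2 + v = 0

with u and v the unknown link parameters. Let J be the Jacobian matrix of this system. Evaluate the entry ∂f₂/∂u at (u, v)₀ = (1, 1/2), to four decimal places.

∂f₂/∂u = 2·v^2.
At (1, 1/2) this is 0.5000.

0.5000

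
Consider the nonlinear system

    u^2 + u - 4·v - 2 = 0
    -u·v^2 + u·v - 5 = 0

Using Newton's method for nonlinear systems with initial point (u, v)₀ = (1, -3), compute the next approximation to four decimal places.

(1.5926, 0.4444)

At (1, -3): F = (12.0000, -17.0000).
Jacobian J = [[2·u + 1, -4], [-v^2 + v, -2·u·v + u]].
At the point, J = [[3.0000, -4.0000], [-12.0000, 7.0000]] (det J = -27.0000).
Solving J·Δ = −F gives Δ = (0.5926, 3.4444).
Then the next iterate is (u, v)₁ = (1.5926, 0.4444).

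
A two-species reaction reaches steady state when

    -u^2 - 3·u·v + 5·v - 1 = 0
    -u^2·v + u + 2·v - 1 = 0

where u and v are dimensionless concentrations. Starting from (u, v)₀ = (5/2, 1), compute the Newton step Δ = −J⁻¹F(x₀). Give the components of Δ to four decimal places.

(-1.4401, 0.7083)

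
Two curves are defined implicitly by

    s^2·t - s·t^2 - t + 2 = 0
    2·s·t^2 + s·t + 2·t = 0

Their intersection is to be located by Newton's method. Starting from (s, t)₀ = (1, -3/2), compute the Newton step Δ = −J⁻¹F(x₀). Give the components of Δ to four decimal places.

(-0.1111, -0.1111)

At (1, -3/2): F = (-0.2500, 0.0000).
Jacobian J = [[2·s·t - t^2, s^2 - 2·s·t - 1], [2·t^2 + t, 4·s·t + s + 2]].
At the point, J = [[-5.2500, 3.0000], [3.0000, -3.0000]] (det J = 6.7500).
Solving J·Δ = −F gives Δ = (-0.1111, -0.1111).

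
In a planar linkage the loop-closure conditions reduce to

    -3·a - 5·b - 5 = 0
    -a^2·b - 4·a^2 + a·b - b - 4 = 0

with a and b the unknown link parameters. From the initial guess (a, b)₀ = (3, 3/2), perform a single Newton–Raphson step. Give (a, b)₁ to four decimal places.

(2.2527, -2.3516)

At (3, 3/2): F = (-21.5000, -50.5000).
Jacobian J = [[-3, -5], [-2·a·b - 8·a + b, -a^2 + a - 1]].
At the point, J = [[-3.0000, -5.0000], [-31.5000, -7.0000]] (det J = -136.5000).
Solving J·Δ = −F gives Δ = (-0.7473, -3.8516).
Then the next iterate is (a, b)₁ = (2.2527, -2.3516).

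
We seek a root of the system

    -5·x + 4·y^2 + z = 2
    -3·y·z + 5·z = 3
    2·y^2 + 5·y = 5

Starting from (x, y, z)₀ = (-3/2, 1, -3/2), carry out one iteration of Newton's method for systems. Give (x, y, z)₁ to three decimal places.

At (-3/2, 1, -3/2): F = (8.000, -6.000, 2.000).
Jacobian J = [[-5, 8·y, 1], [0, -3·z, -3·y + 5], [0, 4·y + 5, 0]].
At the point, J = [[-5.000, 8.000, 1.000], [0.000, 4.500, 2.000], [0.000, 9.000, 0.000]] (det J = 90.000).
Solving J·Δ = −F gives Δ = (1.944, -0.222, 3.500).
Then the next iterate is (x, y, z)₁ = (0.444, 0.778, 2.000).

(0.444, 0.778, 2.000)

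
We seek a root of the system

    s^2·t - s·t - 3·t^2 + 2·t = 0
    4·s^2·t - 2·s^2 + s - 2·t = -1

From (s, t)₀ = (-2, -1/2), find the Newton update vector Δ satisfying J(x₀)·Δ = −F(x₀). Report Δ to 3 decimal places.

(0.720, 0.268)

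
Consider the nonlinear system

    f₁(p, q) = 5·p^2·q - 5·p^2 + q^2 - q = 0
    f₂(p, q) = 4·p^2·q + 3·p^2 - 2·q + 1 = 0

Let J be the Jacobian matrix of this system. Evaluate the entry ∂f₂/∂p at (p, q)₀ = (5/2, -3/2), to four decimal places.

-15.0000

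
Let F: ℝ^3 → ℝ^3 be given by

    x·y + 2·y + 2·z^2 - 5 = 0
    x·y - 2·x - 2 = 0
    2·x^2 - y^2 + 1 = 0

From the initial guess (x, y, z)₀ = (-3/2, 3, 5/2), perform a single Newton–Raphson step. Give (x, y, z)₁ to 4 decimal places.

(-0.4500, 1.3667, 1.3667)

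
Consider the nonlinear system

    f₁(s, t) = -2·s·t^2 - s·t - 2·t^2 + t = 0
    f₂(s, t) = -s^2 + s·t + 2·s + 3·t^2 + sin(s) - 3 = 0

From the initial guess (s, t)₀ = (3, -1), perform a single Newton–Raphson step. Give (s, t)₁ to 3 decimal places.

(1.848, -0.654)

At (3, -1): F = (-6.000, -5.85888).
Jacobian J = [[-2·t^2 - t, -4·s·t - s - 4·t + 1], [-2·s + t + cos(s) + 2, s + 6·t]].
At the point, J = [[-1.000, 14.000], [-5.98999, -3.000]] (det J = 86.85989).
Solving J·Δ = −F gives Δ = (-1.152, 0.346).
Then the next iterate is (s, t)₁ = (1.848, -0.654).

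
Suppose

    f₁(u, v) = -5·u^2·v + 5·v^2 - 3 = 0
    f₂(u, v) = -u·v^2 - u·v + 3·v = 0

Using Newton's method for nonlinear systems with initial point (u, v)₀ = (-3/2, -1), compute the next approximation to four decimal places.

(-3.4500, 1.0000)

At (-3/2, -1): F = (13.2500, -3.0000).
Jacobian J = [[-10·u·v, -5·u^2 + 10·v], [-v^2 - v, -2·u·v - u + 3]].
At the point, J = [[-15.0000, -21.2500], [0.0000, 1.5000]] (det J = -22.5000).
Solving J·Δ = −F gives Δ = (-1.9500, 2.0000).
Then the next iterate is (u, v)₁ = (-3.4500, 1.0000).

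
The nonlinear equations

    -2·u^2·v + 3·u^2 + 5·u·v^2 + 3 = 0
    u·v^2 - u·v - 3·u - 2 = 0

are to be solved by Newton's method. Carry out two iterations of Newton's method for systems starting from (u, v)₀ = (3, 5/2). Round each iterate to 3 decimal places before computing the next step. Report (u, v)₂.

(-0.758, 2.394)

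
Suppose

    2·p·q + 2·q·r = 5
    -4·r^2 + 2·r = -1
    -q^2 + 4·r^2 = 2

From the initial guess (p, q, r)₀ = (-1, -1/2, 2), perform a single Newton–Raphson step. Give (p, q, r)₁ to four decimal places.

At (-1, -1/2, 2): F = (-6.0000, -11.0000, 13.7500).
Jacobian J = [[2·q, 2·p + 2·r, 2·q], [0, 0, -8·r + 2], [0, -2·q, 8·r]].
At the point, J = [[-1.0000, 2.0000, -1.0000], [0.0000, 0.0000, -14.0000], [0.0000, 1.0000, 16.0000]] (det J = -14.0000).
Solving J·Δ = −F gives Δ = (-7.5714, -1.1786, -0.7857).
Then the next iterate is (p, q, r)₁ = (-8.5714, -1.6786, 1.2143).

(-8.5714, -1.6786, 1.2143)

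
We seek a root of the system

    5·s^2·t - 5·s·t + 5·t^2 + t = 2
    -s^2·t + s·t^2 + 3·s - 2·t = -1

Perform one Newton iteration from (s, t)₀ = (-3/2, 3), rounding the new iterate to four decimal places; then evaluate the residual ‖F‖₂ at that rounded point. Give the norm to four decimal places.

28.4858

At (-3/2, 3): F = (102.2500, -29.7500).
Jacobian J = [[10·s·t - 5·t, 5·s^2 - 5·s + 10·t + 1], [-2·s·t + t^2 + 3, -s^2 + 2·s·t - 2]].
At the point, J = [[-60.0000, 49.7500], [21.0000, -13.2500]] (det J = -249.7500).
Solving J·Δ = −F gives Δ = (0.5015, -1.4505).
Then the next iterate is (s, t)₁ = (-0.9985, 1.5495).
Re-evaluating at (-0.9985, 1.5495): F = (27.014405, -9.036704), so ‖F‖₂ = 28.4858.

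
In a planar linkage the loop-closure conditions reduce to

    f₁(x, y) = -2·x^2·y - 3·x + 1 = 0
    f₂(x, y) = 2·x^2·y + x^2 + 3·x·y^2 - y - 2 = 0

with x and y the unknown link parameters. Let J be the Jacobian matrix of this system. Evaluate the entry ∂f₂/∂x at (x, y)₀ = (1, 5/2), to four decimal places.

30.7500

∂f₂/∂x = 4·x·y + 2·x + 3·y^2.
At (1, 5/2) this is 30.7500.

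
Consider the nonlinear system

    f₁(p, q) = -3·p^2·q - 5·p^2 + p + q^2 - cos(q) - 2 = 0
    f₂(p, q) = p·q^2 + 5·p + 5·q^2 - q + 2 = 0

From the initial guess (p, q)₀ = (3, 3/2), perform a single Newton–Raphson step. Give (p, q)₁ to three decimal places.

(1.999, 0.359)

At (3, 3/2): F = (-82.32074, 33.500).
Jacobian J = [[-6·p·q - 10·p + 1, -3·p^2 + 2·q + sin(q)], [q^2 + 5, 2·p·q + 10·q - 1]].
At the point, J = [[-56.000, -23.00251], [7.250, 23.000]] (det J = -1121.23184).
Solving J·Δ = −F gives Δ = (-1.001, -1.141).
Then the next iterate is (p, q)₁ = (1.999, 0.359).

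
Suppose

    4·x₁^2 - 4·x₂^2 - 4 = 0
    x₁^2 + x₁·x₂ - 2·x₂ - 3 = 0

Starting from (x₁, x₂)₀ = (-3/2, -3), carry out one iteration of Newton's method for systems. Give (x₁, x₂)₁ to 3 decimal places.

(-0.825, -1.371)

At (-3/2, -3): F = (-31.000, 9.750).
Jacobian J = [[8·x₁, -8·x₂], [2·x₁ + x₂, x₁ - 2]].
At the point, J = [[-12.000, 24.000], [-6.000, -3.500]] (det J = 186.000).
Solving J·Δ = −F gives Δ = (0.675, 1.629).
Then the next iterate is (x₁, x₂)₁ = (-0.825, -1.371).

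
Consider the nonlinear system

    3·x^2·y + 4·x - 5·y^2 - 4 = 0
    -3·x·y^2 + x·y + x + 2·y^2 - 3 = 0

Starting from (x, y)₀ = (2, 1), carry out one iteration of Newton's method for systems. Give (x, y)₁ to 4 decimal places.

At (2, 1): F = (11.0000, -3.0000).
Jacobian J = [[6·x·y + 4, 3·x^2 - 10·y], [-3·y^2 + y + 1, -6·x·y + x + 4·y]].
At the point, J = [[16.0000, 2.0000], [-1.0000, -6.0000]] (det J = -94.0000).
Solving J·Δ = −F gives Δ = (-0.6383, -0.3936).
Then the next iterate is (x, y)₁ = (1.3617, 0.6064).

(1.3617, 0.6064)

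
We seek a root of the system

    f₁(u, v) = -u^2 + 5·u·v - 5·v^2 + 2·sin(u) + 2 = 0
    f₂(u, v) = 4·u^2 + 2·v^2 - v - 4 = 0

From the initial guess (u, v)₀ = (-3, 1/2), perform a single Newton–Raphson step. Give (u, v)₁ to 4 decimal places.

At (-3, 1/2): F = (-16.032240, 32.0000).
Jacobian J = [[-2·u + 5·v + 2·cos(u), 5·u - 10·v], [8·u, 4·v - 1]].
At the point, J = [[6.520015, -20.0000], [-24.0000, 1.0000]] (det J = -473.479985).
Solving J·Δ = −F gives Δ = (1.3178, -0.3720).
Then the next iterate is (u, v)₁ = (-1.6822, 0.1280).

(-1.6822, 0.1280)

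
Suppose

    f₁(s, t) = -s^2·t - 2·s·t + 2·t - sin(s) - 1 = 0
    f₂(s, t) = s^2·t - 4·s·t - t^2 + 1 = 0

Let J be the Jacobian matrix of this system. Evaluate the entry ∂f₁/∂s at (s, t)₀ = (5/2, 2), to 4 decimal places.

∂f₁/∂s = -2·s·t - 2·t - cos(s).
At (5/2, 2) this is -13.1989.

-13.1989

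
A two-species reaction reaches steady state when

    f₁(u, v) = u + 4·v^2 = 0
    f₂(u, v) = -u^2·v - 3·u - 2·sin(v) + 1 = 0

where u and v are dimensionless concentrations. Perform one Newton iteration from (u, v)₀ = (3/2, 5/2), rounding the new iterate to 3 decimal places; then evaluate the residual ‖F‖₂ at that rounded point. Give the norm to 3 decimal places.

7.246

At (3/2, 5/2): F = (26.500, -10.32194).
Jacobian J = [[1, 8·v], [-2·u·v - 3, -u^2 - 2·cos(v)]].
At the point, J = [[1.000, 20.000], [-10.500, -0.64771]] (det J = 209.35229).
Solving J·Δ = −F gives Δ = (-0.904, -1.280).
Then the next iterate is (u, v)₁ = (0.596, 1.220).
Re-evaluating at (0.596, 1.220): F = (6.54960, -3.09956), so ‖F‖₂ = 7.246.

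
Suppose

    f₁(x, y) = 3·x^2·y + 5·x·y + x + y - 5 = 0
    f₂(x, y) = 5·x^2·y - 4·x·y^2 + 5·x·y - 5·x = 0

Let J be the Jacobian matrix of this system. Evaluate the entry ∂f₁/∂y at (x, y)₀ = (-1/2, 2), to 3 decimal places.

-0.750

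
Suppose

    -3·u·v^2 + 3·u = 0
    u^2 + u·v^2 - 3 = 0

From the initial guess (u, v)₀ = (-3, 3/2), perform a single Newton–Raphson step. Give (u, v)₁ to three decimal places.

(-2.400, 1.167)

At (-3, 3/2): F = (11.250, -0.750).
Jacobian J = [[-3·v^2 + 3, -6·u·v], [2·u + v^2, 2·u·v]].
At the point, J = [[-3.750, 27.000], [-3.750, -9.000]] (det J = 135.000).
Solving J·Δ = −F gives Δ = (0.600, -0.333).
Then the next iterate is (u, v)₁ = (-2.400, 1.167).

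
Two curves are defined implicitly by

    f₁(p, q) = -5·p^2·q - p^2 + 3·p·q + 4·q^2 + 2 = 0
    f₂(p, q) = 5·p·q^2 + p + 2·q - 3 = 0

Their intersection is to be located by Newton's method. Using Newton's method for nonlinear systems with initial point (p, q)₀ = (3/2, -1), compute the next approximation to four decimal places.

At (3/2, -1): F = (10.5000, 4.0000).
Jacobian J = [[-10·p·q - 2·p + 3·q, -5·p^2 + 3·p + 8·q], [5·q^2 + 1, 10·p·q + 2]].
At the point, J = [[9.0000, -14.7500], [6.0000, -13.0000]] (det J = -28.5000).
Solving J·Δ = −F gives Δ = (-2.7193, -0.9474).
Then the next iterate is (p, q)₁ = (-1.2193, -1.9474).

(-1.2193, -1.9474)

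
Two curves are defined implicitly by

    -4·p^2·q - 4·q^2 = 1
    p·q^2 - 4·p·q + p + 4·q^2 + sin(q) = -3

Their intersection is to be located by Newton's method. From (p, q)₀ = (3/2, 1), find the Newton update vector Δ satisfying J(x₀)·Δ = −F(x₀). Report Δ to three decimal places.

(0.047, -0.857)

At (3/2, 1): F = (-14.000, 4.84147).
Jacobian J = [[-8·p·q, -4·p^2 - 8·q], [q^2 - 4·q + 1, 2·p·q - 4·p + 8·q + cos(q)]].
At the point, J = [[-12.000, -17.000], [-2.000, 5.54030]] (det J = -100.48363).
Solving J·Δ = −F gives Δ = (0.047, -0.857).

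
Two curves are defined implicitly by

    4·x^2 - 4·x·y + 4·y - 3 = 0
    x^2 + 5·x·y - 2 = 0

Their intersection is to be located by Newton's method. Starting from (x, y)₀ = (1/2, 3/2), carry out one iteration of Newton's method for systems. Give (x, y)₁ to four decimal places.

At (1/2, 3/2): F = (1.0000, 2.0000).
Jacobian J = [[8·x - 4·y, -4·x + 4], [2·x + 5·y, 5·x]].
At the point, J = [[-2.0000, 2.0000], [8.5000, 2.5000]] (det J = -22.0000).
Solving J·Δ = −F gives Δ = (-0.0682, -0.5682).
Then the next iterate is (x, y)₁ = (0.4318, 0.9318).

(0.4318, 0.9318)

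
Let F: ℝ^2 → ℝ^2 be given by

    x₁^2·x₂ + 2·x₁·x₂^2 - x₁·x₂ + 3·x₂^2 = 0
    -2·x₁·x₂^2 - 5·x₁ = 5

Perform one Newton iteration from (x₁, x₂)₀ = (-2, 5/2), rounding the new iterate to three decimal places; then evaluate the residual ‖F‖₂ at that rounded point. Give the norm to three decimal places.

At (-2, 5/2): F = (8.750, 30.000).
Jacobian J = [[2·x₁·x₂ + 2·x₂^2 - x₂, x₁^2 + 4·x₁·x₂ - x₁ + 6·x₂], [-2·x₂^2 - 5, -4·x₁·x₂]].
At the point, J = [[0.000, 1.000], [-17.500, 20.000]] (det J = 17.500).
Solving J·Δ = −F gives Δ = (-8.286, -8.750).
Then the next iterate is (x₁, x₂)₁ = (-10.286, -6.250).
Re-evaluating at (-10.286, -6.250): F = (-1411.95498, 850.02375), so ‖F‖₂ = 1648.077.

1648.077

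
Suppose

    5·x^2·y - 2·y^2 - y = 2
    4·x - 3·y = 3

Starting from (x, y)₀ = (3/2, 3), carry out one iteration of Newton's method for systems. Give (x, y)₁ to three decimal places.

At (3/2, 3): F = (10.750, -6.000).
Jacobian J = [[10·x·y, 5·x^2 - 4·y - 1], [4, -3]].
At the point, J = [[45.000, -1.750], [4.000, -3.000]] (det J = -128.000).
Solving J·Δ = −F gives Δ = (-0.334, -2.445).
Then the next iterate is (x, y)₁ = (1.166, 0.555).

(1.166, 0.555)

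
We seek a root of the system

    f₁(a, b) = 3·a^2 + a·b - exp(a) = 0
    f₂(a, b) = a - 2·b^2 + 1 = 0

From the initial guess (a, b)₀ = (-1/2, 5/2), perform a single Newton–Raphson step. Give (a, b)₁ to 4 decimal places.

At (-1/2, 5/2): F = (-1.106531, -12.0000).
Jacobian J = [[6·a + b - exp(a), a], [1, -4·b]].
At the point, J = [[-1.106531, -0.5000], [1.0000, -10.0000]] (det J = 11.565307).
Solving J·Δ = −F gives Δ = (-0.4380, -1.2438).
Then the next iterate is (a, b)₁ = (-0.9380, 1.2562).

(-0.9380, 1.2562)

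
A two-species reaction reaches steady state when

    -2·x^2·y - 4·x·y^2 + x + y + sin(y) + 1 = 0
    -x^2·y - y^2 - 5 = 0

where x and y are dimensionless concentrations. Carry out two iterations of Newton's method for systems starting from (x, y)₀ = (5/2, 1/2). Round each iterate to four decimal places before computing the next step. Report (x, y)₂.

At (5/2, 1/2): F = (-4.270574, -8.3750).
Jacobian J = [[-4·x·y - 4·y^2 + 1, -2·x^2 - 8·x·y + cos(y) + 1], [-2·x·y, -x^2 - 2·y]].
At the point, J = [[-5.0000, -20.622417], [-2.5000, -7.2500]] (det J = -15.306044).
Solving J·Δ = −F gives Δ = (-9.2611, 2.0383).
Then the next iterate is (x, y)₁ = (-6.7611, 2.5383).
Round to (-6.7611, 2.5383) and repeat: F = (-60.473211, -127.474938), J = [[43.874933, 46.045183], [34.323400, -50.789073]].
Δ = (2.3475, -0.9235), so (x, y)₂ = (-4.4136, 1.6148).

(-4.4136, 1.6148)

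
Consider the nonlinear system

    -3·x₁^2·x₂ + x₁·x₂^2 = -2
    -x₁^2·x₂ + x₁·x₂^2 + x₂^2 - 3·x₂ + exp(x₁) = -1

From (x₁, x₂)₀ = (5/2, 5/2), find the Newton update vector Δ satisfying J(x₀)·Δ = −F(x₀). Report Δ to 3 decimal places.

At (5/2, 5/2): F = (-29.250, 11.93249).
Jacobian J = [[-6·x₁·x₂ + x₂^2, -3·x₁^2 + 2·x₁·x₂], [-2·x₁·x₂ + x₂^2 + exp(x₁), -x₁^2 + 2·x₁·x₂ + 2·x₂ - 3]].
At the point, J = [[-31.250, -6.250], [5.93249, 8.250]] (det J = -220.73441).
Solving J·Δ = −F gives Δ = (-0.755, -0.903).

(-0.755, -0.903)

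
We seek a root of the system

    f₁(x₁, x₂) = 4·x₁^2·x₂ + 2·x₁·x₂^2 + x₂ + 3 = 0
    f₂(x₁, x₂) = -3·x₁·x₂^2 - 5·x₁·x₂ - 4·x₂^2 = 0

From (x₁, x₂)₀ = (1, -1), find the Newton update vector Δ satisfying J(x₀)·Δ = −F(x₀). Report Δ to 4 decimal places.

(0.0357, 0.2143)

At (1, -1): F = (0.0000, -2.0000).
Jacobian J = [[8·x₁·x₂ + 2·x₂^2, 4·x₁^2 + 4·x₁·x₂ + 1], [-3·x₂^2 - 5·x₂, -6·x₁·x₂ - 5·x₁ - 8·x₂]].
At the point, J = [[-6.0000, 1.0000], [2.0000, 9.0000]] (det J = -56.0000).
Solving J·Δ = −F gives Δ = (0.0357, 0.2143).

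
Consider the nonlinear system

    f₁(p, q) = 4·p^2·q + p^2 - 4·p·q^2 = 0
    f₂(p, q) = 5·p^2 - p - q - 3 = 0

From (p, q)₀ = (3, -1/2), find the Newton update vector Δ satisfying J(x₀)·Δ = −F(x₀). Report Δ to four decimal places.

At (3, -1/2): F = (-12.0000, 39.5000).
Jacobian J = [[8·p·q + 2·p - 4·q^2, 4·p^2 - 8·p·q], [10·p - 1, -1]].
At the point, J = [[-7.0000, 48.0000], [29.0000, -1.0000]] (det J = -1385.0000).
Solving J·Δ = −F gives Δ = (-1.3603, 0.0516).

(-1.3603, 0.0516)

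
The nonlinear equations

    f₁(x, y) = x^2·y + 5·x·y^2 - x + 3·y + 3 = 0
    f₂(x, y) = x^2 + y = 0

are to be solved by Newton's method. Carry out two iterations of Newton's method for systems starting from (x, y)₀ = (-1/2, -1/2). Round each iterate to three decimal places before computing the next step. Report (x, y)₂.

At (-1/2, -1/2): F = (1.250, -0.250).
Jacobian J = [[2·x·y + 5·y^2 - 1, x^2 + 10·x·y + 3], [2·x, 1]].
At the point, J = [[0.750, 5.750], [-1.000, 1.000]] (det J = 6.500).
Solving J·Δ = −F gives Δ = (-0.413, -0.163).
Then the next iterate is (x, y)₁ = (-0.913, -0.663).
Round to (-0.913, -0.663) and repeat: F = (-0.63529, 0.17057), J = [[2.40848, 9.88676], [-1.826, 1.000]].
Δ = (0.113, 0.037), so (x, y)₂ = (-0.800, -0.626).

(-0.800, -0.626)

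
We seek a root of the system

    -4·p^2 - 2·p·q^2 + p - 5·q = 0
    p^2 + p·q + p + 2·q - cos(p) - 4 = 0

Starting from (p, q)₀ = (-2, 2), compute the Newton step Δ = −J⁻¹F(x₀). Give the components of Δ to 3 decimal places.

(-0.830, 1.770)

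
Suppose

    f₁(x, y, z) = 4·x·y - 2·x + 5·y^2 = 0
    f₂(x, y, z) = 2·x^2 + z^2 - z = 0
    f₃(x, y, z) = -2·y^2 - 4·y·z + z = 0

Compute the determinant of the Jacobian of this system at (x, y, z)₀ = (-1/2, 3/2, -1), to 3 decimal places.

J = [[4·y - 2, 4·x + 10·y, 0], [4·x, 0, 2·z - 1], [0, -4·y - 4·z, -4·y + 1]].
At the point, J = [[4.000, 13.000, 0.000], [-2.000, 0.000, -3.000], [0.000, -2.000, -5.000]].
det J = -154.000.

-154.000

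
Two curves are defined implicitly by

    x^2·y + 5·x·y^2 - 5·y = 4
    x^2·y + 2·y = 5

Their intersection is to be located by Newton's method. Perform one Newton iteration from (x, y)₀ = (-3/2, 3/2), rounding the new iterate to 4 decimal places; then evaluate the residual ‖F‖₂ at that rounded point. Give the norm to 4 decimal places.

At (-3/2, 3/2): F = (-25.0000, 1.3750).
Jacobian J = [[2·x·y + 5·y^2, x^2 + 10·x·y - 5], [2·x·y, x^2 + 2]].
At the point, J = [[6.7500, -25.2500], [-4.5000, 4.2500]] (det J = -84.9375).
Solving J·Δ = −F gives Δ = (-0.8422, -1.2152).
Then the next iterate is (x, y)₁ = (-2.3422, 0.2848).
Re-evaluating at (-2.3422, 0.2848): F = (-4.811507, -2.868015), so ‖F‖₂ = 5.6014.

5.6014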